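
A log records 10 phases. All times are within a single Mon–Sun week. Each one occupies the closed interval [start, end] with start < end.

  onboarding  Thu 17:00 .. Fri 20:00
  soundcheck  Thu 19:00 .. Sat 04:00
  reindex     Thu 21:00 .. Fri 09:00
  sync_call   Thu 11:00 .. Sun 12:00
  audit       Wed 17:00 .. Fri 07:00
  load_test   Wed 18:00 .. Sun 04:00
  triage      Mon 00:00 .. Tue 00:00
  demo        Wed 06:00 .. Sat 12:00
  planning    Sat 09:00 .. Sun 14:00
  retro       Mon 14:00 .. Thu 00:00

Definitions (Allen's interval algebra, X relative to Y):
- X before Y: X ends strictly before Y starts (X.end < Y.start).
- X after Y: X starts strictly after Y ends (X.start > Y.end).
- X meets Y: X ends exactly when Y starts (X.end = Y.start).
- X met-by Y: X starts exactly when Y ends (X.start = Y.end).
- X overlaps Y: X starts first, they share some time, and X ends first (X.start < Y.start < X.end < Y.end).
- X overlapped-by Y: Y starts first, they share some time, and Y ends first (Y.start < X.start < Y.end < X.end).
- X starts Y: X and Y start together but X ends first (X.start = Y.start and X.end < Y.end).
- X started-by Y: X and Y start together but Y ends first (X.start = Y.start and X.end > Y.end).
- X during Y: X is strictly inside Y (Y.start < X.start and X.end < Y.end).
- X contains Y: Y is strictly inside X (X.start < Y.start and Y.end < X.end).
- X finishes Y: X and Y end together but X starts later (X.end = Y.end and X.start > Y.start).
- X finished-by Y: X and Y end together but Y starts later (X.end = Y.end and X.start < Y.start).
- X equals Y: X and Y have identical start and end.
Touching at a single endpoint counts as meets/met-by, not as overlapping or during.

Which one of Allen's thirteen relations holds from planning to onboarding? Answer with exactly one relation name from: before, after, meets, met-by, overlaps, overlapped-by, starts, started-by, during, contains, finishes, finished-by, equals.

planning = [Sat 09:00, Sun 14:00]; onboarding = [Thu 17:00, Fri 20:00].
Compare endpoints: planning.start > onboarding.start, planning.start > onboarding.end, planning.end > onboarding.start, planning.end > onboarding.end.
That pattern is 'after'.

after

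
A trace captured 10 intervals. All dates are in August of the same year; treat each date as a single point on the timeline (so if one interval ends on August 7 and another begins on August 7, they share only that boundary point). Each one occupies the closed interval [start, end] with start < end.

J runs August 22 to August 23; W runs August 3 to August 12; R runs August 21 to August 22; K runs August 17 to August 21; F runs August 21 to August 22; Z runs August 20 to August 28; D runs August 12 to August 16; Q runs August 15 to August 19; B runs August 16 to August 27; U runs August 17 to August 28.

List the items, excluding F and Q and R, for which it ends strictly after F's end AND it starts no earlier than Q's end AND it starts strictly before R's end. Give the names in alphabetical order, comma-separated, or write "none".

Z

Conditions: its end is strictly after F's end (X.end > August 22) AND its start is no earlier than Q's end (X.start >= August 19) AND its start is strictly before R's end (X.start < August 22).
B: end August 27 > August 22? ✓; start August 16 >= August 19? ✗; start August 16 < August 22? ✓ → no.
D: end August 16 > August 22? ✗; start August 12 >= August 19? ✗; start August 12 < August 22? ✓ → no.
J: end August 23 > August 22? ✓; start August 22 >= August 19? ✓; start August 22 < August 22? ✗ → no.
K: end August 21 > August 22? ✗; start August 17 >= August 19? ✗; start August 17 < August 22? ✓ → no.
U: end August 28 > August 22? ✓; start August 17 >= August 19? ✗; start August 17 < August 22? ✓ → no.
W: end August 12 > August 22? ✗; start August 3 >= August 19? ✗; start August 3 < August 22? ✓ → no.
Z: end August 28 > August 22? ✓; start August 20 >= August 19? ✓; start August 20 < August 22? ✓ → yes.
Result: Z.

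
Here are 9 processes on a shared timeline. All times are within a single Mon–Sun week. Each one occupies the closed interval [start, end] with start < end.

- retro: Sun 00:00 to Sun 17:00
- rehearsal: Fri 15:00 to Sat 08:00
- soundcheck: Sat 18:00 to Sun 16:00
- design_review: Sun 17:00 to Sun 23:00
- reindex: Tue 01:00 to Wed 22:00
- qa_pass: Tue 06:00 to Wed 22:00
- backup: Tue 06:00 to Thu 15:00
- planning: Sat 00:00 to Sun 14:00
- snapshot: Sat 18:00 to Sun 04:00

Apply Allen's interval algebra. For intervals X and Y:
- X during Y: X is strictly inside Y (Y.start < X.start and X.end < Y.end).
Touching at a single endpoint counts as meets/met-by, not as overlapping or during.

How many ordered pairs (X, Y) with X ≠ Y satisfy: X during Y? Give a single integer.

1

Checking all 72 ordered pairs for relation 'during'; matching pairs in alphabetical order:
(snapshot, planning): snapshot during planning ✓
Count: 1.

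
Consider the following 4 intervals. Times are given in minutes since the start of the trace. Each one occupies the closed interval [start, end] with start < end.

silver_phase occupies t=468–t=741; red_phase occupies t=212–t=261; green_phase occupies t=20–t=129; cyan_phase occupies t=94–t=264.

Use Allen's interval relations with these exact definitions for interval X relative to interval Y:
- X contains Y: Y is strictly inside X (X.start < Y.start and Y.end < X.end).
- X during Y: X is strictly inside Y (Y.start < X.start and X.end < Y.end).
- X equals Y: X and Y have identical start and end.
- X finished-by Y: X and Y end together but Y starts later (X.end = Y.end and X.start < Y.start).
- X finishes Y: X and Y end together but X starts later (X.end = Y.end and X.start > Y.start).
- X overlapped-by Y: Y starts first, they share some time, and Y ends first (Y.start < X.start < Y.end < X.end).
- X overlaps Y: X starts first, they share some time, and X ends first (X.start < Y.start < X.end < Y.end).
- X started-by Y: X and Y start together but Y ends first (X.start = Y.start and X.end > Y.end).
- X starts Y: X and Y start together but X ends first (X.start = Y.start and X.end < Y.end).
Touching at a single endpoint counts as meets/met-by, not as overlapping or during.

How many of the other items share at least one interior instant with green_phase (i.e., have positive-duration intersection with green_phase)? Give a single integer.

1

Target green_phase = [t=20, t=129].
cyan_phase [t=94, t=264] → overlapped-by → counts.
red_phase [t=212, t=261] → after → no.
silver_phase [t=468, t=741] → after → no.
Total: 1.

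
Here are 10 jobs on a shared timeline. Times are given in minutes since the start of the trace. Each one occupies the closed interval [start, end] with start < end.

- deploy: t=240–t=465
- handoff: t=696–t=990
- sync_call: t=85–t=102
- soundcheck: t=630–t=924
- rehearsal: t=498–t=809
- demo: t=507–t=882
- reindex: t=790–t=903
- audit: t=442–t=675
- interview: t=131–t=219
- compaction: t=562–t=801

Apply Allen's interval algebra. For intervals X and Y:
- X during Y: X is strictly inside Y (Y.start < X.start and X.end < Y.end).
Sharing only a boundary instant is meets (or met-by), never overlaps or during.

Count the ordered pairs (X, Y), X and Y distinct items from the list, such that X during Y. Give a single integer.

4

Checking all 90 ordered pairs for relation 'during'; matching pairs in alphabetical order:
(compaction, demo): compaction during demo ✓
(compaction, rehearsal): compaction during rehearsal ✓
(reindex, handoff): reindex during handoff ✓
(reindex, soundcheck): reindex during soundcheck ✓
Count: 4.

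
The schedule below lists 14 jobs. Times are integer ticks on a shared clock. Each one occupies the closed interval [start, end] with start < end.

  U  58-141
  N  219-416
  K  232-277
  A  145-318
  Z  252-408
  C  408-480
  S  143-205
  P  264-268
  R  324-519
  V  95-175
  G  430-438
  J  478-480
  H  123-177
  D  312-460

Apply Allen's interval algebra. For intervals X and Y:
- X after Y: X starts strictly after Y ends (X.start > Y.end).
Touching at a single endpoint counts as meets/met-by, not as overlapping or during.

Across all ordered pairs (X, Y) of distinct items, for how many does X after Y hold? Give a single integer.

58

Checking all 182 ordered pairs for relation 'after'; matching pairs in alphabetical order:
(A, U): A after U ✓
(C, A): C after A ✓
(C, H): C after H ✓
(C, K): C after K ✓
(C, P): C after P ✓
(C, S): C after S ✓
(C, U): C after U ✓
(C, V): C after V ✓
(D, H): D after H ✓
(D, K): D after K ✓
(D, P): D after P ✓
(D, S): D after S ✓
(D, U): D after U ✓
(D, V): D after V ✓
(G, A): G after A ✓
(G, H): G after H ✓
(G, K): G after K ✓
(G, N): G after N ✓
(G, P): G after P ✓
(G, S): G after S ✓
(G, U): G after U ✓
(G, V): G after V ✓
(G, Z): G after Z ✓
(J, A): J after A ✓
... plus 34 further pairs not listed.
Count: 58.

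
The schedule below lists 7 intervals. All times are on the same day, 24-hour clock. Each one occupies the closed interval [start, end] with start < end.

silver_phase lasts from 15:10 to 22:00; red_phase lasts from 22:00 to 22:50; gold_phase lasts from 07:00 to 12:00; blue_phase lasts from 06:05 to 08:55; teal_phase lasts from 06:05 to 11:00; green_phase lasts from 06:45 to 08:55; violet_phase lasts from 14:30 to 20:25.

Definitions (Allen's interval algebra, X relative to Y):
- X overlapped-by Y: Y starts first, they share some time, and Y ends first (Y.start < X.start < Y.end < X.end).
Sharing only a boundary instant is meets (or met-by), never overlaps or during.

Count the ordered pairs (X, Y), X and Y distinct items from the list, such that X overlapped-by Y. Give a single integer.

Checking all 42 ordered pairs for relation 'overlapped-by'; matching pairs in alphabetical order:
(gold_phase, blue_phase): gold_phase overlapped-by blue_phase ✓
(gold_phase, green_phase): gold_phase overlapped-by green_phase ✓
(gold_phase, teal_phase): gold_phase overlapped-by teal_phase ✓
(silver_phase, violet_phase): silver_phase overlapped-by violet_phase ✓
Count: 4.

4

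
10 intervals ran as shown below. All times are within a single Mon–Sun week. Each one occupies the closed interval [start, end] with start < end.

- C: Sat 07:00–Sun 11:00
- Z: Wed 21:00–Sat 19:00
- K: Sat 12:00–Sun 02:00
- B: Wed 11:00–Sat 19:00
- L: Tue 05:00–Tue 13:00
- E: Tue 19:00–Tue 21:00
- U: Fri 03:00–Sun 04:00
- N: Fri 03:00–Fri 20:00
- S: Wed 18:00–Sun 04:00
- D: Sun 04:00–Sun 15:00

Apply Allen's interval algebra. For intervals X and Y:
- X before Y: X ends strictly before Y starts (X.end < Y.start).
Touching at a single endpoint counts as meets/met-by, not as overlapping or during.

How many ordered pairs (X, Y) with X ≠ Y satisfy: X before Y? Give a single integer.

23

Checking all 90 ordered pairs for relation 'before'; matching pairs in alphabetical order:
(B, D): B before D ✓
(E, B): E before B ✓
(E, C): E before C ✓
(E, D): E before D ✓
(E, K): E before K ✓
(E, N): E before N ✓
(E, S): E before S ✓
(E, U): E before U ✓
(E, Z): E before Z ✓
(K, D): K before D ✓
(L, B): L before B ✓
(L, C): L before C ✓
(L, D): L before D ✓
(L, E): L before E ✓
(L, K): L before K ✓
(L, N): L before N ✓
(L, S): L before S ✓
(L, U): L before U ✓
(L, Z): L before Z ✓
(N, C): N before C ✓
(N, D): N before D ✓
(N, K): N before K ✓
(Z, D): Z before D ✓
Count: 23.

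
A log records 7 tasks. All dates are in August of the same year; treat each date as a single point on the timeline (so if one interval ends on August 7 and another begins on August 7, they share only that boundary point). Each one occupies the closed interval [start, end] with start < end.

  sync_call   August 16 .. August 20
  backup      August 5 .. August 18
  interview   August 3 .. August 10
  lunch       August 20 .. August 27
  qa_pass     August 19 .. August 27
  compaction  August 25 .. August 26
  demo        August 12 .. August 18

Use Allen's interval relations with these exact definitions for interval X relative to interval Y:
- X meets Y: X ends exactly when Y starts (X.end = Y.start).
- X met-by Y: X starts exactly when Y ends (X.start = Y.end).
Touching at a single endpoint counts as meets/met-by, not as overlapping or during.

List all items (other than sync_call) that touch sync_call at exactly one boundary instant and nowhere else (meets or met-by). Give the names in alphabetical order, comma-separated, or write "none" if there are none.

Target sync_call = [August 16, August 20].
backup [August 5, August 18] → overlaps → no.
compaction [August 25, August 26] → after → no.
demo [August 12, August 18] → overlaps → no.
interview [August 3, August 10] → before → no.
lunch [August 20, August 27] → met-by → yes.
qa_pass [August 19, August 27] → overlapped-by → no.
Result: lunch.

lunch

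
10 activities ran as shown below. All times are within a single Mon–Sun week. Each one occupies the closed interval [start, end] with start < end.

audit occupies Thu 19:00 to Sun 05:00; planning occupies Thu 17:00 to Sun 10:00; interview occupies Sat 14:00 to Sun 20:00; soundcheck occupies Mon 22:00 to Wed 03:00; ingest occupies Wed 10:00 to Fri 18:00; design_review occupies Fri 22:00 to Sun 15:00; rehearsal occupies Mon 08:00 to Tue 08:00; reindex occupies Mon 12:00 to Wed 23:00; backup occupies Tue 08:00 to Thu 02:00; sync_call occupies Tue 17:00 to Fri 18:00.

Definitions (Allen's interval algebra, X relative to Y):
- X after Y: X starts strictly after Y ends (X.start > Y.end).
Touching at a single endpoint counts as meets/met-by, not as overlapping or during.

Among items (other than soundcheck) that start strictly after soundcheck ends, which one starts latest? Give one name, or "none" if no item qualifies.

interview

Target soundcheck = [Mon 22:00, Wed 03:00].
audit [Thu 19:00, Sun 05:00] → after → candidate.
backup [Tue 08:00, Thu 02:00] → overlapped-by → excluded.
design_review [Fri 22:00, Sun 15:00] → after → candidate.
ingest [Wed 10:00, Fri 18:00] → after → candidate.
interview [Sat 14:00, Sun 20:00] → after → candidate.
planning [Thu 17:00, Sun 10:00] → after → candidate.
rehearsal [Mon 08:00, Tue 08:00] → overlaps → excluded.
reindex [Mon 12:00, Wed 23:00] → contains → excluded.
sync_call [Tue 17:00, Fri 18:00] → overlapped-by → excluded.
Among candidates, latest start is Sat 14:00 → interview.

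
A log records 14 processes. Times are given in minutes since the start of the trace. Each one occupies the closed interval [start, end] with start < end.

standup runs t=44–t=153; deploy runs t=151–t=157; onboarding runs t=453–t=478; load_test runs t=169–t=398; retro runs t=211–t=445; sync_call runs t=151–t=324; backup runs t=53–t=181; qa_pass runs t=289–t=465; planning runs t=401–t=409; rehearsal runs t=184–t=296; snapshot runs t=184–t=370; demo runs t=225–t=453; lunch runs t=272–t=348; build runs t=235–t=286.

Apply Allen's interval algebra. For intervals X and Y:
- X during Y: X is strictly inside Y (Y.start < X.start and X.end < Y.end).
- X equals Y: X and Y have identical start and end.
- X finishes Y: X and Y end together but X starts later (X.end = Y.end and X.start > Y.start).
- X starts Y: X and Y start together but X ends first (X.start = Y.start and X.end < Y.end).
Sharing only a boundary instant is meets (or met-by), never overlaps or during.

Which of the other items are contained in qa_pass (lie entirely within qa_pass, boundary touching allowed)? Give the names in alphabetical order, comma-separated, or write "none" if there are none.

Target qa_pass = [t=289, t=465].
backup [t=53, t=181] → before → no.
build [t=235, t=286] → before → no.
demo [t=225, t=453] → overlaps → no.
deploy [t=151, t=157] → before → no.
load_test [t=169, t=398] → overlaps → no.
lunch [t=272, t=348] → overlaps → no.
onboarding [t=453, t=478] → overlapped-by → no.
planning [t=401, t=409] → during → yes.
rehearsal [t=184, t=296] → overlaps → no.
retro [t=211, t=445] → overlaps → no.
snapshot [t=184, t=370] → overlaps → no.
standup [t=44, t=153] → before → no.
sync_call [t=151, t=324] → overlaps → no.
Result: planning.

planning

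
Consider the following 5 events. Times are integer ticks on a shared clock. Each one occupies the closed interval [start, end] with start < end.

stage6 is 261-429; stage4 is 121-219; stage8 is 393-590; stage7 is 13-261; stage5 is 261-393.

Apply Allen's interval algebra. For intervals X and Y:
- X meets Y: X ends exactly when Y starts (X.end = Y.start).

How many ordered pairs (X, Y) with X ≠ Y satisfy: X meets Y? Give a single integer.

Checking all 20 ordered pairs for relation 'meets'; matching pairs in alphabetical order:
(stage5, stage8): stage5 meets stage8 ✓
(stage7, stage5): stage7 meets stage5 ✓
(stage7, stage6): stage7 meets stage6 ✓
Count: 3.

3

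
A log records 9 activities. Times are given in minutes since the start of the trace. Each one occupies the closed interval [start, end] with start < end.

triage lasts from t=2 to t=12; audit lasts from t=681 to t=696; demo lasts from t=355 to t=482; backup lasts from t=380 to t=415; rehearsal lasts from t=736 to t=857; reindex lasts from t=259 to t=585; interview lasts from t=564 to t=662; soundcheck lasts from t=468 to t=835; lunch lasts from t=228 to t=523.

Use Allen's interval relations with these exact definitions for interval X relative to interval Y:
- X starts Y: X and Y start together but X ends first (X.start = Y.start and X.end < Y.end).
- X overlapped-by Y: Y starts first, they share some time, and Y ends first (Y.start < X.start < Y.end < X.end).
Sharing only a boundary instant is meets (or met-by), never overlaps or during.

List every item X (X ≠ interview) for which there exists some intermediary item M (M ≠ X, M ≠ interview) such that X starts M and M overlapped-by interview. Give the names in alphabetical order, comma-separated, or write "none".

none

Target interview = [t=564, t=662].
Intermediaries M with M overlapped-by interview: none.
Union: none.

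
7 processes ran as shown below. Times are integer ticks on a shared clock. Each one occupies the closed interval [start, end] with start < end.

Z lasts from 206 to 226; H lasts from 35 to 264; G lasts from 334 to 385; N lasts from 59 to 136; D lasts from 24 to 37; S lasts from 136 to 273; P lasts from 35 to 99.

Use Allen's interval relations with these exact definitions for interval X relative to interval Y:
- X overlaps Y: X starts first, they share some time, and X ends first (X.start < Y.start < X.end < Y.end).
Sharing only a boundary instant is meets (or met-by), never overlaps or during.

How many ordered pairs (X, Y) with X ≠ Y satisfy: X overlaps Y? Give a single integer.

4

Checking all 42 ordered pairs for relation 'overlaps'; matching pairs in alphabetical order:
(D, H): D overlaps H ✓
(D, P): D overlaps P ✓
(H, S): H overlaps S ✓
(P, N): P overlaps N ✓
Count: 4.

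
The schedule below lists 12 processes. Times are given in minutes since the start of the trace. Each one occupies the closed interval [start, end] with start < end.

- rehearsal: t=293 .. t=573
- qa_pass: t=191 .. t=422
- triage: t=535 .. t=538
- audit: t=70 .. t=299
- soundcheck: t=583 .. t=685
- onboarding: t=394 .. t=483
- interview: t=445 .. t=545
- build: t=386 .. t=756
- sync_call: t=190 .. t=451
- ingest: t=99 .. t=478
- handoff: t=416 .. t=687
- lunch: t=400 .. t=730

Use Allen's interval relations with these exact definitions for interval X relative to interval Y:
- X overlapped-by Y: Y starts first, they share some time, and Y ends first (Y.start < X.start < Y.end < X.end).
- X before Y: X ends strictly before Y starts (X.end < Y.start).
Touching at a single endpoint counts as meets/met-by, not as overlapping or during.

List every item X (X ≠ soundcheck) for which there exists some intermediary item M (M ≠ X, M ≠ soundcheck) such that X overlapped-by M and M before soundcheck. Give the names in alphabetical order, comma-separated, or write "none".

Target soundcheck = [t=583, t=685].
Intermediaries M with M before soundcheck: audit, ingest, interview, onboarding, qa_pass, rehearsal, sync_call, triage.
Via audit — items with X overlapped-by audit: ingest, qa_pass, rehearsal, sync_call.
Via ingest — items with X overlapped-by ingest: build, handoff, interview, lunch, onboarding, rehearsal.
Via interview — items with X overlapped-by interview: none.
Via onboarding — items with X overlapped-by onboarding: handoff, interview, lunch.
Via qa_pass — items with X overlapped-by qa_pass: build, handoff, lunch, onboarding, rehearsal.
Via rehearsal — items with X overlapped-by rehearsal: build, handoff, lunch.
Via sync_call — items with X overlapped-by sync_call: build, handoff, interview, lunch, onboarding, rehearsal.
Via triage — items with X overlapped-by triage: none.
Union: build, handoff, ingest, interview, lunch, onboarding, qa_pass, rehearsal, sync_call.

build, handoff, ingest, interview, lunch, onboarding, qa_pass, rehearsal, sync_call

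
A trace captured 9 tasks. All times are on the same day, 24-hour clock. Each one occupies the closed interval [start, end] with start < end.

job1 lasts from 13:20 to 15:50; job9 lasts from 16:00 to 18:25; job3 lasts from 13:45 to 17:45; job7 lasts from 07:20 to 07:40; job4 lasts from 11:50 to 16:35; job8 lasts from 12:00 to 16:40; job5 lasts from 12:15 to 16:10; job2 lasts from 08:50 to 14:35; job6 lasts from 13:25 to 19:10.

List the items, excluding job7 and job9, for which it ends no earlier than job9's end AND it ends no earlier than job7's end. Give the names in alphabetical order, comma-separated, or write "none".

Conditions: its end is no earlier than job9's end (X.end >= 18:25) AND its end is no earlier than job7's end (X.end >= 07:40).
job1: end 15:50 >= 18:25? ✗; end 15:50 >= 07:40? ✓ → no.
job2: end 14:35 >= 18:25? ✗; end 14:35 >= 07:40? ✓ → no.
job3: end 17:45 >= 18:25? ✗; end 17:45 >= 07:40? ✓ → no.
job4: end 16:35 >= 18:25? ✗; end 16:35 >= 07:40? ✓ → no.
job5: end 16:10 >= 18:25? ✗; end 16:10 >= 07:40? ✓ → no.
job6: end 19:10 >= 18:25? ✓; end 19:10 >= 07:40? ✓ → yes.
job8: end 16:40 >= 18:25? ✗; end 16:40 >= 07:40? ✓ → no.
Result: job6.

job6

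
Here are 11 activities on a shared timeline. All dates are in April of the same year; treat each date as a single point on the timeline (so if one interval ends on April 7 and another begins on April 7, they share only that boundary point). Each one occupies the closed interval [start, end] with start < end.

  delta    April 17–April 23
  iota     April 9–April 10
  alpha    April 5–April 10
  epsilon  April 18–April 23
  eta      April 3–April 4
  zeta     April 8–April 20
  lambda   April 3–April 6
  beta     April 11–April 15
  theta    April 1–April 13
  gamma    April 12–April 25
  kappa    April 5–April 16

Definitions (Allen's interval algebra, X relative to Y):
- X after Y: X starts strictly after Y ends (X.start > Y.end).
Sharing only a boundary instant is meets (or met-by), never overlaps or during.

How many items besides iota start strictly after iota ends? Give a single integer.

4

Target iota = [April 9, April 10].
alpha [April 5, April 10] → finished-by → no.
beta [April 11, April 15] → after → counts.
delta [April 17, April 23] → after → counts.
epsilon [April 18, April 23] → after → counts.
eta [April 3, April 4] → before → no.
gamma [April 12, April 25] → after → counts.
kappa [April 5, April 16] → contains → no.
lambda [April 3, April 6] → before → no.
theta [April 1, April 13] → contains → no.
zeta [April 8, April 20] → contains → no.
Total: 4.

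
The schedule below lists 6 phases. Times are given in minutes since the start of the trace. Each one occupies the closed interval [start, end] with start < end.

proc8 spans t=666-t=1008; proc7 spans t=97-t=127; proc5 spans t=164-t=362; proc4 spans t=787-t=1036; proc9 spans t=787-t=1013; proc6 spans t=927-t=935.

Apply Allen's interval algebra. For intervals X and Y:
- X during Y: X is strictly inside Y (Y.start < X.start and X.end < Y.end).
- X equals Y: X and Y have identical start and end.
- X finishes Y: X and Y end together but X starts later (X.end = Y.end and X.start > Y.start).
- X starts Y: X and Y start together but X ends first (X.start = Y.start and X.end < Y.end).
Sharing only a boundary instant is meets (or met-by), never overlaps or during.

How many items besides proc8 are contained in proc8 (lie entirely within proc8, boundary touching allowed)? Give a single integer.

Target proc8 = [t=666, t=1008].
proc4 [t=787, t=1036] → overlapped-by → no.
proc5 [t=164, t=362] → before → no.
proc6 [t=927, t=935] → during → counts.
proc7 [t=97, t=127] → before → no.
proc9 [t=787, t=1013] → overlapped-by → no.
Total: 1.

1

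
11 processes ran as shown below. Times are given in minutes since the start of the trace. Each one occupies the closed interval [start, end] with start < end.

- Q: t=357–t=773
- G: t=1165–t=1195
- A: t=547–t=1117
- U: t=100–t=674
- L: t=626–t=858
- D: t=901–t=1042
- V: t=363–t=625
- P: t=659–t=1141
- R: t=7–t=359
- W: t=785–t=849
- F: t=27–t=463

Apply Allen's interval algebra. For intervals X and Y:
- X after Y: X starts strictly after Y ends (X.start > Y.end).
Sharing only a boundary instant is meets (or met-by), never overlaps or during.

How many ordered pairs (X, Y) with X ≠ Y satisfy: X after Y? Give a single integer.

31

Checking all 110 ordered pairs for relation 'after'; matching pairs in alphabetical order:
(A, F): A after F ✓
(A, R): A after R ✓
(D, F): D after F ✓
(D, L): D after L ✓
(D, Q): D after Q ✓
(D, R): D after R ✓
(D, U): D after U ✓
(D, V): D after V ✓
(D, W): D after W ✓
(G, A): G after A ✓
(G, D): G after D ✓
(G, F): G after F ✓
(G, L): G after L ✓
(G, P): G after P ✓
(G, Q): G after Q ✓
(G, R): G after R ✓
(G, U): G after U ✓
(G, V): G after V ✓
(G, W): G after W ✓
(L, F): L after F ✓
(L, R): L after R ✓
(L, V): L after V ✓
(P, F): P after F ✓
(P, R): P after R ✓
... plus 7 further pairs not listed.
Count: 31.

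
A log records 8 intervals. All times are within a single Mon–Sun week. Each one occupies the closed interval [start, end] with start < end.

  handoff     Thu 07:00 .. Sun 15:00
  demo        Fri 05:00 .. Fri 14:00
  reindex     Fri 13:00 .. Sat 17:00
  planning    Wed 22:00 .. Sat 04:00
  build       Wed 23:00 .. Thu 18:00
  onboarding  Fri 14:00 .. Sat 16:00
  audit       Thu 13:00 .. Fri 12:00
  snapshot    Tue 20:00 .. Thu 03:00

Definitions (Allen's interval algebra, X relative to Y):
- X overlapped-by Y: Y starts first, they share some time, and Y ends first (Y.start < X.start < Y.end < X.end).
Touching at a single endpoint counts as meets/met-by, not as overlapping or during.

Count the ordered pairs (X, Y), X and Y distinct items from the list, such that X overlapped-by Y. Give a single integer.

9

Checking all 56 ordered pairs for relation 'overlapped-by'; matching pairs in alphabetical order:
(audit, build): audit overlapped-by build ✓
(build, snapshot): build overlapped-by snapshot ✓
(demo, audit): demo overlapped-by audit ✓
(handoff, build): handoff overlapped-by build ✓
(handoff, planning): handoff overlapped-by planning ✓
(onboarding, planning): onboarding overlapped-by planning ✓
(planning, snapshot): planning overlapped-by snapshot ✓
(reindex, demo): reindex overlapped-by demo ✓
(reindex, planning): reindex overlapped-by planning ✓
Count: 9.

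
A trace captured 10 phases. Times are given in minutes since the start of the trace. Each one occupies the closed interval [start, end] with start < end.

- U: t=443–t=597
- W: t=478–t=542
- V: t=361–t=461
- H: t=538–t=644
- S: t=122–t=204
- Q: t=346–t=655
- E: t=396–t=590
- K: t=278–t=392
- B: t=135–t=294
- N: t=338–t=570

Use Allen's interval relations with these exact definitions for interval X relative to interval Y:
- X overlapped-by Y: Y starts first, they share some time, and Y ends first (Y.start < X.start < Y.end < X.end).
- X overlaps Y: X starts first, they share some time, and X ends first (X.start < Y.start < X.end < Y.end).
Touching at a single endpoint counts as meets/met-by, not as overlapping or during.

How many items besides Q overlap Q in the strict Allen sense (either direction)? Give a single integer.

2

Target Q = [t=346, t=655].
B [t=135, t=294] → before → no.
E [t=396, t=590] → during → no.
H [t=538, t=644] → during → no.
K [t=278, t=392] → overlaps → counts.
N [t=338, t=570] → overlaps → counts.
S [t=122, t=204] → before → no.
U [t=443, t=597] → during → no.
V [t=361, t=461] → during → no.
W [t=478, t=542] → during → no.
Total: 2.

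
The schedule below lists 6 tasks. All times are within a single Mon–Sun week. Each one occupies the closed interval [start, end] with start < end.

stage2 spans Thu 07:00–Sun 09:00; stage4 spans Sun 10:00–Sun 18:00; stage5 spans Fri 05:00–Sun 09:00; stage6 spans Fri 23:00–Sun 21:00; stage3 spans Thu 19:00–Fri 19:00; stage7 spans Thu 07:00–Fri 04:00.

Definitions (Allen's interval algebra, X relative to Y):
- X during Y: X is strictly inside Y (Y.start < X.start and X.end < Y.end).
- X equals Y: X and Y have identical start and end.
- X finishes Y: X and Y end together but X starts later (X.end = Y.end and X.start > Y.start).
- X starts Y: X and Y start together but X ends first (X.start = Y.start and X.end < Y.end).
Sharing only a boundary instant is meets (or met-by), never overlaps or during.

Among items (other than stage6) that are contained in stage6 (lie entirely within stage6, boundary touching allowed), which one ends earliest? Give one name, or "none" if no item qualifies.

stage4

Target stage6 = [Fri 23:00, Sun 21:00].
stage2 [Thu 07:00, Sun 09:00] → overlaps → excluded.
stage3 [Thu 19:00, Fri 19:00] → before → excluded.
stage4 [Sun 10:00, Sun 18:00] → during → candidate.
stage5 [Fri 05:00, Sun 09:00] → overlaps → excluded.
stage7 [Thu 07:00, Fri 04:00] → before → excluded.
Among candidates, earliest end is Sun 18:00 → stage4.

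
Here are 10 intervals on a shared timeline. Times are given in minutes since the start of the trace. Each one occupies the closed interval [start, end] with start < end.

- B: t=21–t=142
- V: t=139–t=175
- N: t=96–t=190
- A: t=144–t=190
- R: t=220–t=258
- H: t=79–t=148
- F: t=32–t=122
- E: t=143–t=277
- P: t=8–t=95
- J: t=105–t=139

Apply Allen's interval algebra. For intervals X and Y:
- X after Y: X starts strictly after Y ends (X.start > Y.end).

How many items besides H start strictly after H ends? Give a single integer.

Target H = [t=79, t=148].
A [t=144, t=190] → overlapped-by → no.
B [t=21, t=142] → overlaps → no.
E [t=143, t=277] → overlapped-by → no.
F [t=32, t=122] → overlaps → no.
J [t=105, t=139] → during → no.
N [t=96, t=190] → overlapped-by → no.
P [t=8, t=95] → overlaps → no.
R [t=220, t=258] → after → counts.
V [t=139, t=175] → overlapped-by → no.
Total: 1.

1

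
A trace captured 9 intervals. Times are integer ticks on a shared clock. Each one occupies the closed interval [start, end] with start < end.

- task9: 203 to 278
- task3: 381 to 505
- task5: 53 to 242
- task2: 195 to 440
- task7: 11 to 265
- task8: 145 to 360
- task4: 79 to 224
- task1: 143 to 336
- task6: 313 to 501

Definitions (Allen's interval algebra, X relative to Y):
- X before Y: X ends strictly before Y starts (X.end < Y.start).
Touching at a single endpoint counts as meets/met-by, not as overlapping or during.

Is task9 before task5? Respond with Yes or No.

task9 = [203, 278], task5 = [53, 242].
Actual relation of task9 to task5: overlapped-by.
Asked whether 'before' holds → No.

No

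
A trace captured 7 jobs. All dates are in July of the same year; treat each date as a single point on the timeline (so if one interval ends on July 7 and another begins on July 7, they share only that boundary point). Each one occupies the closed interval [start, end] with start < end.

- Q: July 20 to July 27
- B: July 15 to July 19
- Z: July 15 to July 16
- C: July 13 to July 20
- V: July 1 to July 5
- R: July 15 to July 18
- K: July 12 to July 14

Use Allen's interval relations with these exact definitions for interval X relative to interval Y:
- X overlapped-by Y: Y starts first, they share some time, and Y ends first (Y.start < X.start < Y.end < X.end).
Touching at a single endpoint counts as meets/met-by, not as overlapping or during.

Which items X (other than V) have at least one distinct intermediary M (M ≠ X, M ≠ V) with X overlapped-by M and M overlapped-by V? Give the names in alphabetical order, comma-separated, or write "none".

none

Target V = [July 1, July 5].
Intermediaries M with M overlapped-by V: none.
Union: none.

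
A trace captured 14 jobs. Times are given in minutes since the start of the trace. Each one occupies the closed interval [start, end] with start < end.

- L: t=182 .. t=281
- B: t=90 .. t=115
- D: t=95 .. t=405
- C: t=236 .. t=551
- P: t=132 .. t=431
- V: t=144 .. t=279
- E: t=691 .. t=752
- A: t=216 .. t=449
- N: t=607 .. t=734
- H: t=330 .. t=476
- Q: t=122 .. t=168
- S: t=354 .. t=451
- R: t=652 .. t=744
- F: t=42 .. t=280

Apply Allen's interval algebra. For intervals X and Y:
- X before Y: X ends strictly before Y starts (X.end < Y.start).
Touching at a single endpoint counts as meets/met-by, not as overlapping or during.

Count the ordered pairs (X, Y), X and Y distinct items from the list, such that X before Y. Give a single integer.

Checking all 182 ordered pairs for relation 'before'; matching pairs in alphabetical order:
(A, E): A before E ✓
(A, N): A before N ✓
(A, R): A before R ✓
(B, A): B before A ✓
(B, C): B before C ✓
(B, E): B before E ✓
(B, H): B before H ✓
(B, L): B before L ✓
(B, N): B before N ✓
(B, P): B before P ✓
(B, Q): B before Q ✓
(B, R): B before R ✓
(B, S): B before S ✓
(B, V): B before V ✓
(C, E): C before E ✓
(C, N): C before N ✓
(C, R): C before R ✓
(D, E): D before E ✓
(D, N): D before N ✓
(D, R): D before R ✓
(F, E): F before E ✓
(F, H): F before H ✓
(F, N): F before N ✓
(F, R): F before R ✓
... plus 28 further pairs not listed.
Count: 52.

52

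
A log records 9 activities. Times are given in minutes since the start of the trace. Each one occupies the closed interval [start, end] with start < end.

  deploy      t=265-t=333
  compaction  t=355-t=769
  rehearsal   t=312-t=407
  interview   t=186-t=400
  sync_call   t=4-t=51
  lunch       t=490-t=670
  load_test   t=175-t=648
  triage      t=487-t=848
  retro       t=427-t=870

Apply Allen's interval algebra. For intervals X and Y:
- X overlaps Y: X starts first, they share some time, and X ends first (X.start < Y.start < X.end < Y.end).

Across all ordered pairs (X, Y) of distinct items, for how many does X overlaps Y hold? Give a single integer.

10

Checking all 72 ordered pairs for relation 'overlaps'; matching pairs in alphabetical order:
(compaction, retro): compaction overlaps retro ✓
(compaction, triage): compaction overlaps triage ✓
(deploy, rehearsal): deploy overlaps rehearsal ✓
(interview, compaction): interview overlaps compaction ✓
(interview, rehearsal): interview overlaps rehearsal ✓
(load_test, compaction): load_test overlaps compaction ✓
(load_test, lunch): load_test overlaps lunch ✓
(load_test, retro): load_test overlaps retro ✓
(load_test, triage): load_test overlaps triage ✓
(rehearsal, compaction): rehearsal overlaps compaction ✓
Count: 10.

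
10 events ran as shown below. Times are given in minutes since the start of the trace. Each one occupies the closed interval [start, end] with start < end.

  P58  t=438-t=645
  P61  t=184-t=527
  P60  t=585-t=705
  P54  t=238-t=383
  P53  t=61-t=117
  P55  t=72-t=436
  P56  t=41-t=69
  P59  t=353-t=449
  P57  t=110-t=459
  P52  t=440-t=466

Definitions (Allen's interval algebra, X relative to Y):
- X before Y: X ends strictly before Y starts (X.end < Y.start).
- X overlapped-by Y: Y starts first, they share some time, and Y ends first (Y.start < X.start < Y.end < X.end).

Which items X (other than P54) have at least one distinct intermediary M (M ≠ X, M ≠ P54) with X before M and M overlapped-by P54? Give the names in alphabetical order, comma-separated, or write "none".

Target P54 = [t=238, t=383].
Intermediaries M with M overlapped-by P54: P59.
Via P59 — items with X before P59: P53, P56.
Union: P53, P56.

P53, P56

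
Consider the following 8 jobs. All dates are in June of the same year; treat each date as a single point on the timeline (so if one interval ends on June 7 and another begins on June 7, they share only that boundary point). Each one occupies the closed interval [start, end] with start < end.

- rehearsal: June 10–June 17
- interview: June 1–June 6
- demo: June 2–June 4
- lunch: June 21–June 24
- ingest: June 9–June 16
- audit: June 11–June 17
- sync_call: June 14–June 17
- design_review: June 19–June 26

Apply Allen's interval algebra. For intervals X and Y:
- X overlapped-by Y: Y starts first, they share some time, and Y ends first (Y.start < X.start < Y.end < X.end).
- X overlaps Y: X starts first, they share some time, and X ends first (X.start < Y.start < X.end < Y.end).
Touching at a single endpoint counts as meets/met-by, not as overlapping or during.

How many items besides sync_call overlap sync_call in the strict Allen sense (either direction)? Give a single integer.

Target sync_call = [June 14, June 17].
audit [June 11, June 17] → finished-by → no.
demo [June 2, June 4] → before → no.
design_review [June 19, June 26] → after → no.
ingest [June 9, June 16] → overlaps → counts.
interview [June 1, June 6] → before → no.
lunch [June 21, June 24] → after → no.
rehearsal [June 10, June 17] → finished-by → no.
Total: 1.

1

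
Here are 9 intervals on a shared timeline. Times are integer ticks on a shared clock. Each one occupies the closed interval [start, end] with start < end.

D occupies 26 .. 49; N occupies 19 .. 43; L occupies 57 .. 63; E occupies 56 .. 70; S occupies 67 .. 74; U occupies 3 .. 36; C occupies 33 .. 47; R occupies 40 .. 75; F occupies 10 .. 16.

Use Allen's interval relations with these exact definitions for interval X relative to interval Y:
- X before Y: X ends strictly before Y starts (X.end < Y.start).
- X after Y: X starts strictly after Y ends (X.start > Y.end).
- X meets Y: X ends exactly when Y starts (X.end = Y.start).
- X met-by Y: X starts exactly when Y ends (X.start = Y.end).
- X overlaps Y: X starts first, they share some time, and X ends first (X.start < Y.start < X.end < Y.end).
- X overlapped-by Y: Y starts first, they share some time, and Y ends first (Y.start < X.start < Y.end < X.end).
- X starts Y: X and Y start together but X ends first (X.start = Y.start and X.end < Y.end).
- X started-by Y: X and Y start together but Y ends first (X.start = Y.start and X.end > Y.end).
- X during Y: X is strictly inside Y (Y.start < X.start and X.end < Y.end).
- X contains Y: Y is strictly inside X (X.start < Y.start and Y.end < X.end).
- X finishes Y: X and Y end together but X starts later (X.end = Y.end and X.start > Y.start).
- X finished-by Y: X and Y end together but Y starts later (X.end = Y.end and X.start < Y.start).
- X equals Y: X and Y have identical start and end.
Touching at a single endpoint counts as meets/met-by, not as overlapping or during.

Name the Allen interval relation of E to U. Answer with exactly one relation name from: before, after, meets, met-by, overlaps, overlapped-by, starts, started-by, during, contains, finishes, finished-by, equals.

E = [56, 70]; U = [3, 36].
Compare endpoints: E.start > U.start, E.start > U.end, E.end > U.start, E.end > U.end.
That pattern is 'after'.

after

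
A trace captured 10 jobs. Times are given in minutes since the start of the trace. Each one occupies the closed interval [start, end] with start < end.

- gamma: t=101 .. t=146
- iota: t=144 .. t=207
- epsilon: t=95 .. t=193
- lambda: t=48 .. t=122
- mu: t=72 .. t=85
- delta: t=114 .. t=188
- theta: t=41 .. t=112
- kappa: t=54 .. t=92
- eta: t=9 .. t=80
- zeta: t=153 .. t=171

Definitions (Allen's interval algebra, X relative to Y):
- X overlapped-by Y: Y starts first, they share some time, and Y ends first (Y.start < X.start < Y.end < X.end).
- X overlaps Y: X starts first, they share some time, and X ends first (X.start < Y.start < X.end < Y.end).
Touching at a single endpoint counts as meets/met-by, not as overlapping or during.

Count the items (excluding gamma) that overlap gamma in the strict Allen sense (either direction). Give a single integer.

Target gamma = [t=101, t=146].
delta [t=114, t=188] → overlapped-by → counts.
epsilon [t=95, t=193] → contains → no.
eta [t=9, t=80] → before → no.
iota [t=144, t=207] → overlapped-by → counts.
kappa [t=54, t=92] → before → no.
lambda [t=48, t=122] → overlaps → counts.
mu [t=72, t=85] → before → no.
theta [t=41, t=112] → overlaps → counts.
zeta [t=153, t=171] → after → no.
Total: 4.

4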